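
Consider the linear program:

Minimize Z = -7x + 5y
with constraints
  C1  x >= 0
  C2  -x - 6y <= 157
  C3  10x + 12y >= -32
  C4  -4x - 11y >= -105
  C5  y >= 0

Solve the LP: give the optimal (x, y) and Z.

x = 105/4, y = 0, minimum Z = -735/4

Feasible corners and Z = -7x + 5y:
  (0, 105/11) → Z = 525/11
  (0, 0) → Z = 0
  (105/4, 0) → Z = -735/4

The binding constraints are -4x - 11y = -105 and y = 0.
Solving simultaneously gives x = 105/4, y = 0.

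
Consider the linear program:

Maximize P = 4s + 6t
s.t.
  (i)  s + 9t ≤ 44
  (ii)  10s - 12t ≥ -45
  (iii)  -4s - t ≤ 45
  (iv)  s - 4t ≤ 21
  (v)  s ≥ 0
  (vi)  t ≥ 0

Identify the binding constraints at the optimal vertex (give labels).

(i) and (iv)

Feasible corners and P = 4s + 6t:
  (41/34, 485/102) → P = 567/17
  (365/13, 23/13) → P = 1598/13
  (0, 15/4) → P = 45/2
  (21, 0) → P = 84
  (0, 0) → P = 0

The maximum is at (365/13, 23/13). Substituting into each constraint, equality holds for (i) and (iv); the remaining constraints have slack.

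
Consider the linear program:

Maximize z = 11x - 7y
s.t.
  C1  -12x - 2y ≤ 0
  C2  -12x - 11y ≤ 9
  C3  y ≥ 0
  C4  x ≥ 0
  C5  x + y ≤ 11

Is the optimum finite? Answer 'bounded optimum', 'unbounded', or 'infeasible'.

bounded optimum

Feasible corners and z = 11x - 7y:
  (0, 0) → z = 0
  (11, 0) → z = 121
  (0, 11) → z = -77
The feasible region has finitely many vertices and no improving ray; the maximum is 121 at (11, 0).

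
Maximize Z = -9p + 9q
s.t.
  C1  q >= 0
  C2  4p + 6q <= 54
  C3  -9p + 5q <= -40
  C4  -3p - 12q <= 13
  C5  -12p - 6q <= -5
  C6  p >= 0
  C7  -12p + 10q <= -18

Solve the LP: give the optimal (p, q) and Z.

p = 255/37, q = 163/37, maximum Z = -828/37

Extreme points and Z = -9p + 9q:
  (27/2, 0) → Z = -243/2
  (40/9, 0) → Z = -40
  (255/37, 163/37) → Z = -828/37

The binding constraints are 4p + 6q = 54 and -9p + 5q = -40.
Solving simultaneously gives p = 255/37, q = 163/37.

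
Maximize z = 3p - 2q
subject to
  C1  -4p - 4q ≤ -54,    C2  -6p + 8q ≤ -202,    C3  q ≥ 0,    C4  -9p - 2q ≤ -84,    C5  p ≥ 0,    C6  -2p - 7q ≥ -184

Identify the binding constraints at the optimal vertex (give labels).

C3 and C6

Feasible corners and z = 3p - 2q:
  (101/3, 0) → z = 101
  (1443/29, 350/29) → z = 3629/29
  (92, 0) → z = 276

The maximum is at (92, 0). Substituting into each constraint, equality holds for C3 and C6; the remaining constraints have slack.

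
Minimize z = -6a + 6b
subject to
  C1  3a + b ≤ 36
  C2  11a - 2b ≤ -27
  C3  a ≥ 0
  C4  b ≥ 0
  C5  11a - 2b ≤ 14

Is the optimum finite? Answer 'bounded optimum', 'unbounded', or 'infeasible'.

Extreme points and z = -6a + 6b:
  (45/17, 477/17) → z = 2592/17
  (0, 36) → z = 216
  (0, 27/2) → z = 81
The feasible region has finitely many vertices and no improving ray; the minimum is 81 at (0, 27/2).

bounded optimum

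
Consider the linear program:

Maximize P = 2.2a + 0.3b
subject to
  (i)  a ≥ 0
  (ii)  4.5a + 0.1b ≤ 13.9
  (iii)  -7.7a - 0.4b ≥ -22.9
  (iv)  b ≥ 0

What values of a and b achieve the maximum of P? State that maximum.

Feasible corners and P = 2.2a + 0.3b:
  (0, 229/4) → P = 687/40
  (0, 0) → P = 0
  (229/77, 0) → P = 229/35

At the optimal vertex, a = 0 and -7.7a - 0.4b = -22.9.
Solving simultaneously gives a = 0, b = 229/4.

a = 0, b = 57.25, maximum P = 17.175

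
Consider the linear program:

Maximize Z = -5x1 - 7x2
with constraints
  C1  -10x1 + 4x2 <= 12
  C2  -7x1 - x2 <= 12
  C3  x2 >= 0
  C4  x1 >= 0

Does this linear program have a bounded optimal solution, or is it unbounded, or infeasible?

bounded optimum

Corner points and Z = -5x1 - 7x2:
  (0, 3) → Z = -21
  (0, 0) → Z = 0
The feasible region has finitely many vertices and no improving ray; the maximum is 0 at (0, 0).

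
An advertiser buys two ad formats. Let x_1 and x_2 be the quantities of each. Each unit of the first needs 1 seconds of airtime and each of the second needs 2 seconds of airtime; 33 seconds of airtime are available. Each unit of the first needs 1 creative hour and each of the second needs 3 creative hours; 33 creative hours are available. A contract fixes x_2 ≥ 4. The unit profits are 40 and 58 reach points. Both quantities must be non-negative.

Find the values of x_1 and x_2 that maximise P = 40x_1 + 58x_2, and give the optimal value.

x_1 = 21, x_2 = 4, maximum P = 1072

Feasible corners and P = 40x_1 + 58x_2:
  (0, 11) → P = 638
  (0, 4) → P = 232
  (21, 4) → P = 1072

The optimum lies where x_1 + 3x_2 = 33 and x_2 = 4.
Solving simultaneously gives x_1 = 21, x_2 = 4.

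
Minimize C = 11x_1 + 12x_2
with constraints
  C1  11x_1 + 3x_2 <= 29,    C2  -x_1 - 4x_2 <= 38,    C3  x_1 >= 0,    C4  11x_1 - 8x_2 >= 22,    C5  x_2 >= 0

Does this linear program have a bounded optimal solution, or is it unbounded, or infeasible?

Extreme points and C = 11x_1 + 12x_2:
  (298/121, 7/11) → C = 382/11
  (29/11, 0) → C = 29
  (2, 0) → C = 22
The feasible region has finitely many vertices and no improving ray; the minimum is 22 at (2, 0).

bounded optimum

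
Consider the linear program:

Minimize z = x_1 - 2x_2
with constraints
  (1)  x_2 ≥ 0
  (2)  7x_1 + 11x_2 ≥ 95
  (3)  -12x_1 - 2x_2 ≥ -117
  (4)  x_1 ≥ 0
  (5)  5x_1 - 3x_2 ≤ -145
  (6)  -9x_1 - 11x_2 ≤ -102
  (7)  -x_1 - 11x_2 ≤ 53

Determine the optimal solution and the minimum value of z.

x_1 = 0, x_2 = 117/2, minimum z = -117

The binding constraints are -12x_1 - 2x_2 = -117 and x_1 = 0.
Solving simultaneously gives x_1 = 0, x_2 = 117/2.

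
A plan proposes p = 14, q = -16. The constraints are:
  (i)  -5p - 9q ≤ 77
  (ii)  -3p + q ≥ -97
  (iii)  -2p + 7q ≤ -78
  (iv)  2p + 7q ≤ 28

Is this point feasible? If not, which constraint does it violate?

feasible

(i): 74 ≤ 77 ✓
(ii): -58 ≥ -97 ✓
(iii): -140 ≤ -78 ✓
(iv): -84 ≤ 28 ✓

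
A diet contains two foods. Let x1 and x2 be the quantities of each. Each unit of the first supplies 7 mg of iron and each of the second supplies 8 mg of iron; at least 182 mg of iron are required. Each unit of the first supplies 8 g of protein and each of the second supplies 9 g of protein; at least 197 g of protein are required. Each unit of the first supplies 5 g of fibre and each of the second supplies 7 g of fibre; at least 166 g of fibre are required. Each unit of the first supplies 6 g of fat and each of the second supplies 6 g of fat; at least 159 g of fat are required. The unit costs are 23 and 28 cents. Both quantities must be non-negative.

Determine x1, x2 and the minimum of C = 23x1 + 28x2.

Feasible corners and C = 23x1 + 28x2:
  (0, 53/2) → C = 742
  (166/5, 0) → C = 3818/5
  (39/4, 67/4) → C = 2773/4
The feasible region is unbounded (it extends along (0, 1), (1, 0)), but C strictly increases along every unbounded feasible direction, so there is no improving ray and the minimum is attained at a vertex.

x1 = 39/4, x2 = 67/4, minimum C = 2773/4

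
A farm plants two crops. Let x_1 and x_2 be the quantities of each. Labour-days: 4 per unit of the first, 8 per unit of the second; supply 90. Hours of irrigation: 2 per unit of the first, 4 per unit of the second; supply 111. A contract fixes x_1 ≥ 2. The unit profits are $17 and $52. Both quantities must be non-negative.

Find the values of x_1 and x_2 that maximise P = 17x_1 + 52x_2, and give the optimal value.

x_1 = 2, x_2 = 41/4, maximum P = 567

Corner points and P = 17x_1 + 52x_2:
  (45/2, 0) → P = 765/2
  (2, 0) → P = 34
  (2, 41/4) → P = 567

At the optimal vertex, 4x_1 + 8x_2 = 90 and x_1 = 2.
Solving simultaneously gives x_1 = 2, x_2 = 41/4.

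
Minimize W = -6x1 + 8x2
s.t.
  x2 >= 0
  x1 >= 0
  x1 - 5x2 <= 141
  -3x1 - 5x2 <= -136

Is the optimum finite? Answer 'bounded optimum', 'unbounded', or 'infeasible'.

unbounded

From the feasible point (141, 0), moving in the direction (5, 1) keeps every constraint satisfied while W decreases without bound.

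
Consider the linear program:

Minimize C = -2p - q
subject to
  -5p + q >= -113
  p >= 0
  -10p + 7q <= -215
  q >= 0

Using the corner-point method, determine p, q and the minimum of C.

p = 576/25, q = 11/5, minimum C = -1207/25

Corner points and C = -2p - q:
  (576/25, 11/5) → C = -1207/25
  (113/5, 0) → C = -226/5
  (43/2, 0) → C = -43

The optimum lies where -5p + q = -113 and -10p + 7q = -215.
Solving simultaneously gives p = 576/25, q = 11/5.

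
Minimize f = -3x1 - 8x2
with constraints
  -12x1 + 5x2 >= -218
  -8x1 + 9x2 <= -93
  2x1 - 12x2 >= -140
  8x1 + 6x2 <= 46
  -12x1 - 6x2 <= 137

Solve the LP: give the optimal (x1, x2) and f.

x1 = 81/10, x2 = -47/15, minimum f = 23/30

Corner points and f = -3x1 - 8x2:
  (769/56, -149/14) → f = 2461/56
  (623/132, -355/11) → f = 10737/44
  (81/10, -47/15) → f = 23/30
  (-225/52, -553/39) → f = 1517/12

At the optimal vertex, -8x1 + 9x2 = -93 and 8x1 + 6x2 = 46.
Solving simultaneously gives x1 = 81/10, x2 = -47/15.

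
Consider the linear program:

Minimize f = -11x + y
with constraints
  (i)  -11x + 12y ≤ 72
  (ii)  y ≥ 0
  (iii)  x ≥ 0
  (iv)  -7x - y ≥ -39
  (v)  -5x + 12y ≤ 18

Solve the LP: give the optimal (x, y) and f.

x = 39/7, y = 0, minimum f = -429/7

Corner points and f = -11x + y:
  (0, 0) → f = 0
  (39/7, 0) → f = -429/7
  (0, 3/2) → f = 3/2
  (450/89, 321/89) → f = -4629/89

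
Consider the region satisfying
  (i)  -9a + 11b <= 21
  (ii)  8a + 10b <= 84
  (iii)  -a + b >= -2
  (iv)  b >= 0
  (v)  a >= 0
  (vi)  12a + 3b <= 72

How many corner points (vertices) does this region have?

6

Pairwise boundary intersections that survive every other constraint:
  (357/89, 462/89)
  (0, 21/11)
  (39/8, 9/2)
  (2, 0)
  (26/5, 16/5)
  (0, 0)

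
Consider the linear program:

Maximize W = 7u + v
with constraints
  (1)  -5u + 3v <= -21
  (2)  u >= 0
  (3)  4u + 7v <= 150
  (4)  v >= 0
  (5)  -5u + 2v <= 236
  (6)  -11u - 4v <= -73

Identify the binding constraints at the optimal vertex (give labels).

(3) and (4)

Feasible corners and W = 7u + v:
  (597/47, 666/47) → W = 4845/47
  (303/53, 134/53) → W = 2255/53
  (75/2, 0) → W = 525/2
  (73/11, 0) → W = 511/11

The maximum is at (75/2, 0). Substituting into each constraint, equality holds for (3) and (4); the remaining constraints have slack.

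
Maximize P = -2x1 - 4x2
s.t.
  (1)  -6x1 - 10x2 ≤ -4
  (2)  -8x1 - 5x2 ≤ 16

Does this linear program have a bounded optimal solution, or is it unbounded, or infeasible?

unbounded

From the feasible point (-18/5, 64/25), moving in the direction (10, -6) keeps every constraint satisfied while P increases without bound.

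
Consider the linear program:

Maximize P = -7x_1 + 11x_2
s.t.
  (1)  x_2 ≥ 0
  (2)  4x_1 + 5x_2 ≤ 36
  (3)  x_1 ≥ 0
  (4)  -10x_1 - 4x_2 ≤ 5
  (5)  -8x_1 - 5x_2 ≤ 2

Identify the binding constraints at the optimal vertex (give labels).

(2) and (3)

Feasible corners and P = -7x_1 + 11x_2:
  (9, 0) → P = -63
  (0, 0) → P = 0
  (0, 36/5) → P = 396/5

The maximum is at (0, 36/5). Substituting into each constraint, equality holds for (2) and (3); the remaining constraints have slack.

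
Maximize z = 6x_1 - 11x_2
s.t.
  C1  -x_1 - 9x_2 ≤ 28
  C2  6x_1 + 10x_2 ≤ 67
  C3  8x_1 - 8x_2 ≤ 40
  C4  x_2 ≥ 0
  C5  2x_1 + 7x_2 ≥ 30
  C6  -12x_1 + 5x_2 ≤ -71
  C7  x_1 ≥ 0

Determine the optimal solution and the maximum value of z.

x_1 = 65/9, x_2 = 20/9, maximum z = 170/9

Vertices and z = 6x_1 - 11x_2:
  (117/16, 37/16) → z = 295/16
  (209/30, 63/25) → z = 352/25
  (65/9, 20/9) → z = 170/9
  (647/94, 109/47) → z = 742/47

The optimum lies where 8x_1 - 8x_2 = 40 and 2x_1 + 7x_2 = 30.
Solving simultaneously gives x_1 = 65/9, x_2 = 20/9.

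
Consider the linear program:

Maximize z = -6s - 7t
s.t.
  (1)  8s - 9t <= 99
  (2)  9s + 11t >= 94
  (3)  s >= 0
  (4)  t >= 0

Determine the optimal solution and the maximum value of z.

The feasible region is unbounded (it extends along (0, 1), (9, 8)), but z strictly decreases along every unbounded feasible direction, so there is no improving ray and the maximum is attained at a vertex.

The binding constraints are 9s + 11t = 94 and s = 0.
Solving simultaneously gives s = 0, t = 94/11.

s = 0, t = 94/11, maximum z = -658/11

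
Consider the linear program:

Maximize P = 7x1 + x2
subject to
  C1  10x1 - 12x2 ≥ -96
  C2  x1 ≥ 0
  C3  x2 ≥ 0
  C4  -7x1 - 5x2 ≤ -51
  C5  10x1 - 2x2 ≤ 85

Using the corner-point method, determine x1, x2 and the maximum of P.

x1 = 303/25, x2 = 181/10, maximum P = 5147/50

Feasible corners and P = 7x1 + x2:
  (66/67, 591/67) → P = 1053/67
  (303/25, 181/10) → P = 5147/50
  (51/7, 0) → P = 51
  (17/2, 0) → P = 119/2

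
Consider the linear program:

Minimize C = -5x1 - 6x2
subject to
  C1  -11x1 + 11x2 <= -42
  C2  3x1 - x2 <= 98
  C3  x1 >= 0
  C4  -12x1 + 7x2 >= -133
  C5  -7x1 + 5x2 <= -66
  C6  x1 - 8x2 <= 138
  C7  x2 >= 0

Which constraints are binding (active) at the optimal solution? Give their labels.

C4 and C5

Vertices and C = -5x1 - 6x2:
  (203/11, 139/11) → C = -1849/11
  (133/12, 0) → C = -665/12
  (66/7, 0) → C = -330/7

The minimum is at (203/11, 139/11). Substituting into each constraint, equality holds for C4 and C5; the remaining constraints have slack.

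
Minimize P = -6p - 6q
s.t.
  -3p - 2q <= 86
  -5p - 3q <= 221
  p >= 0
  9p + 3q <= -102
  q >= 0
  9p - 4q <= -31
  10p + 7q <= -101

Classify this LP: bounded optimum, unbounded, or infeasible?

The boundaries -3p - 2q = 86 and -5p - 3q = 221 meet at (-184, 233), but that point violates p ≥ 0. Every candidate vertex is excluded by some other constraint, so the feasible region is empty.

infeasible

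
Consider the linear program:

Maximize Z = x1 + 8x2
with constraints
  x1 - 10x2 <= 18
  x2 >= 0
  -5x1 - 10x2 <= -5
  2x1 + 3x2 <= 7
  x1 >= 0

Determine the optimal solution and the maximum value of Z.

Extreme points and Z = x1 + 8x2:
  (1, 0) → Z = 1
  (7/2, 0) → Z = 7/2
  (0, 1/2) → Z = 4
  (0, 7/3) → Z = 56/3

x1 = 0, x2 = 7/3, maximum Z = 56/3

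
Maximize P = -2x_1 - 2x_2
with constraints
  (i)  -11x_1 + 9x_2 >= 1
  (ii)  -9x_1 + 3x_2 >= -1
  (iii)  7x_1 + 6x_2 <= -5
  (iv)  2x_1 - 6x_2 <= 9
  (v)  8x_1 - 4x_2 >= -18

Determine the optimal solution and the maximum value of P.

x_1 = -18/5, x_2 = -27/10, maximum P = 63/5

The optimum lies where 2x_1 - 6x_2 = 9 and 8x_1 - 4x_2 = -18.
Solving simultaneously gives x_1 = -18/5, x_2 = -27/10.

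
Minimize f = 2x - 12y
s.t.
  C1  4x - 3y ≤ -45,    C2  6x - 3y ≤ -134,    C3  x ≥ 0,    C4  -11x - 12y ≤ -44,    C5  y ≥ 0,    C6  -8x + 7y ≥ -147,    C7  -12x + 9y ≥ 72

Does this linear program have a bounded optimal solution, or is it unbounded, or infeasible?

From the feasible point (0, 134/3), moving in the direction (0, 1) keeps every constraint satisfied while f decreases without bound.

unbounded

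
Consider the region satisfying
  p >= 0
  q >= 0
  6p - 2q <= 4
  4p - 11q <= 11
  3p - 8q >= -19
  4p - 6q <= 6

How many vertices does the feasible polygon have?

Pairwise boundary intersections that survive every other constraint:
  (0, 0)
  (0, 19/8)
  (2/3, 0)
  (5/3, 3)

4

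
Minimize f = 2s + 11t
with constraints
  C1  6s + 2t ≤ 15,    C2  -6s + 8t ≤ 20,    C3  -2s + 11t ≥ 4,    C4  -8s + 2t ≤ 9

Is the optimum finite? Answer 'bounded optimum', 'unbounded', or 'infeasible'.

Extreme points and f = 2s + 11t:
  (4/3, 7/2) → f = 247/6
  (157/70, 27/35) → f = 454/35
  (-8/13, 53/26) → f = 551/26
  (-13/12, 1/6) → f = -1/3
The feasible region has finitely many vertices and no improving ray; the minimum is -1/3 at (-13/12, 1/6).

bounded optimum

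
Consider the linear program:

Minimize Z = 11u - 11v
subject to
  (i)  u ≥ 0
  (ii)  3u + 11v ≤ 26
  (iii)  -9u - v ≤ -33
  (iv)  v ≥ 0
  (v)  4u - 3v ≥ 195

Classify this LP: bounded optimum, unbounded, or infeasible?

The boundaries 3u + 11v = 26 and -9u - v = -33 meet at (337/96, 45/32), but that point violates 4u - 3v ≥ 195. Every candidate vertex is excluded by some other constraint, so the feasible region is empty.

infeasible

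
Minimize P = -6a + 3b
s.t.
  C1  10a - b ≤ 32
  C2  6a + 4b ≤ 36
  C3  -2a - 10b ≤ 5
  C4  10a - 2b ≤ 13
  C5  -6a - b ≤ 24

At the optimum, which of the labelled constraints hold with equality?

C3 and C4

Extreme points and P = -6a + 3b:
  (31/13, 141/26) → P = 51/26
  (-22/3, 20) → P = 104
  (15/13, -19/26) → P = -237/26
  (-235/58, 9/29) → P = 732/29

The minimum is at (15/13, -19/26). Substituting into each constraint, equality holds for C3 and C4; the remaining constraints have slack.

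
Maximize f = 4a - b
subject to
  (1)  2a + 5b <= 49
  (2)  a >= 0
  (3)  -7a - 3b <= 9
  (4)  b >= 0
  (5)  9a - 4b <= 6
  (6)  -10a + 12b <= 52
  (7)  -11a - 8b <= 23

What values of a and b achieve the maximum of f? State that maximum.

a = 70/17, b = 132/17, maximum f = 148/17

Corner points and f = 4a - b:
  (0, 0) → f = 0
  (0, 13/3) → f = -13/3
  (2/3, 0) → f = 8/3
  (70/17, 132/17) → f = 148/17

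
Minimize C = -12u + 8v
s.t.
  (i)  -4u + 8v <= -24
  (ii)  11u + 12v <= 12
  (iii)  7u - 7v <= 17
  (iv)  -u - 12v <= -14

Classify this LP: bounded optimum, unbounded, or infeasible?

The boundaries -4u + 8v = -24 and 7u - 7v = 17 meet at (-8/7, -25/7), but that point violates -u - 12v ≤ -14. Every candidate vertex is excluded by some other constraint, so the feasible region is empty.

infeasible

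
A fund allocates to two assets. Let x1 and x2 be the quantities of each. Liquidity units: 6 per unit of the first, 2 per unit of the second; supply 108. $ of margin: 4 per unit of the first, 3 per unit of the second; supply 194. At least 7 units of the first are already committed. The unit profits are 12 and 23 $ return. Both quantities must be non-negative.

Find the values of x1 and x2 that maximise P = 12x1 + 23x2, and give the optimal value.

x1 = 7, x2 = 33, maximum P = 843

Extreme points and P = 12x1 + 23x2:
  (18, 0) → P = 216
  (7, 0) → P = 84
  (7, 33) → P = 843

The optimum lies where 6x1 + 2x2 = 108 and x1 = 7.
Solving simultaneously gives x1 = 7, x2 = 33.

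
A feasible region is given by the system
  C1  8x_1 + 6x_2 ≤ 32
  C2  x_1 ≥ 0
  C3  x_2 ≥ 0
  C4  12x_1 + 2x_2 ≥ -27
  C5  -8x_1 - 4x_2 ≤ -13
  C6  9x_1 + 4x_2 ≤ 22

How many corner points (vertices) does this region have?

Of the 15 pairwise boundary intersections, those satisfying every inequality are:
  (0, 16/3)
  (2/11, 56/11)
  (0, 13/4)
  (13/8, 0)
  (22/9, 0)

5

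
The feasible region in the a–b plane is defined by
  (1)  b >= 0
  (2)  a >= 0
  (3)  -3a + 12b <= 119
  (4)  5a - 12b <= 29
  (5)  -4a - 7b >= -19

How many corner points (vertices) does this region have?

3

Pairwise boundary intersections that survive every other constraint:
  (0, 0)
  (19/4, 0)
  (0, 19/7)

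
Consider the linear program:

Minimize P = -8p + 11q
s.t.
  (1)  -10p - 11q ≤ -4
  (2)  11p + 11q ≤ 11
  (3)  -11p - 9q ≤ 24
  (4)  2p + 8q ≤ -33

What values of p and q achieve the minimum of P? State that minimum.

Extreme points and P = -8p + 11q:
  (7, -6) → P = -122
  (395/58, -169/29) → P = -3439/29
  (41/6, -35/6) → P = -713/6

p = 7, q = -6, minimum P = -122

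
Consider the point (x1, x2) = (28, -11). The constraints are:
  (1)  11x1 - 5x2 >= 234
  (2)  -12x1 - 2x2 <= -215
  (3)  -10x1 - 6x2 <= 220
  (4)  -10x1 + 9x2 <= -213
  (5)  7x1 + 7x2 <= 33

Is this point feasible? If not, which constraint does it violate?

not feasible — violates (5)

Constraint (5): 7x1 + 7x2 = 119, which is not ≤ 33. All other constraints are satisfied.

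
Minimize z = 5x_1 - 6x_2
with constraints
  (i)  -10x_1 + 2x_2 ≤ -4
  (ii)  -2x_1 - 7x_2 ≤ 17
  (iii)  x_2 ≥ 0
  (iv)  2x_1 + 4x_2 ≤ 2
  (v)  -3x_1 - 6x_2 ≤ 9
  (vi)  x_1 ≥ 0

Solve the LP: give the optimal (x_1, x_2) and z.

x_1 = 5/11, x_2 = 3/11, minimum z = 7/11

Vertices and z = 5x_1 - 6x_2:
  (2/5, 0) → z = 2
  (5/11, 3/11) → z = 7/11
  (1, 0) → z = 5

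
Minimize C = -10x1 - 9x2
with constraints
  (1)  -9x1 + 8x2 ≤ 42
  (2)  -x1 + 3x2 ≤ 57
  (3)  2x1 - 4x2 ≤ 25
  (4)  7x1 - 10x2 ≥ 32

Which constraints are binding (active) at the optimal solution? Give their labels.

Feasible corners and C = -10x1 - 9x2:
  (303/2, 139/2) → C = -4281/2
  (666/11, 431/11) → C = -10539/11
  (-61/4, -111/8) → C = 2219/8

The minimum is at (303/2, 139/2). Substituting into each constraint, equality holds for (2) and (3); the remaining constraints have slack.

(2) and (3)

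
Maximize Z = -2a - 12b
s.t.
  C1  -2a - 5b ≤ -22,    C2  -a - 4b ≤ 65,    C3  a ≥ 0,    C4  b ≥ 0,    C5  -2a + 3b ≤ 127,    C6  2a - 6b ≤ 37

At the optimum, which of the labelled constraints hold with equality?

Feasible corners and Z = -2a - 12b:
  (0, 22/5) → Z = -264/5
  (11, 0) → Z = -22
  (0, 127/3) → Z = -508
  (37/2, 0) → Z = -37
The feasible region is unbounded (it extends along (3, 1), (3, 2)), but Z strictly decreases along every unbounded feasible direction, so there is no improving ray and the maximum is attained at a vertex.

The maximum is at (11, 0). Substituting into each constraint, equality holds for C1 and C4; the remaining constraints have slack.

C1 and C4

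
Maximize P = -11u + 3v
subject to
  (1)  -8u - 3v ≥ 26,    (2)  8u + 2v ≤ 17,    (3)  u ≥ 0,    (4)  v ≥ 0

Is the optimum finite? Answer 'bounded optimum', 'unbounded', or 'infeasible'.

infeasible

The boundaries -8u - 3v = 26 and 8u + 2v = 17 meet at (103/8, -43), but that point violates v ≥ 0. Every candidate vertex is excluded by some other constraint, so the feasible region is empty.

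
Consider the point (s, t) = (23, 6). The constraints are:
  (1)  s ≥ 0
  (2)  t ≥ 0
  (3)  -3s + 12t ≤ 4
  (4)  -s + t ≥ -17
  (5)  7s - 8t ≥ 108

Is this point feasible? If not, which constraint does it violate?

(1): 23 ≥ 0 ✓
(2): 6 ≥ 0 ✓
(3): 3 ≤ 4 ✓
(4): -17 ≥ -17 ✓
(5): 113 ≥ 108 ✓

feasible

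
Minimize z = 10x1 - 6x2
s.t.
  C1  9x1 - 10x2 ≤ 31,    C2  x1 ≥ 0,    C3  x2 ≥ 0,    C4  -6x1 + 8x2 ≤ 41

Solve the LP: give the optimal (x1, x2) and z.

Corner points and z = 10x1 - 6x2:
  (31/9, 0) → z = 310/9
  (329/6, 185/4) → z = 1625/6
  (0, 0) → z = 0
  (0, 41/8) → z = -123/4

x1 = 0, x2 = 41/8, minimum z = -123/4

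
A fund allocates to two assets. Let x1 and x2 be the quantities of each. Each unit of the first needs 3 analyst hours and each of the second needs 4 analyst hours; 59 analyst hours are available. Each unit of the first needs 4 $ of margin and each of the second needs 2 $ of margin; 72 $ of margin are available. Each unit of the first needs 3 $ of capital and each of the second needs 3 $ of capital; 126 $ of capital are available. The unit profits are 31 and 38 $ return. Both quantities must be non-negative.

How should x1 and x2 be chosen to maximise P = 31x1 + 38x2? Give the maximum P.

The binding constraints are 3x1 + 4x2 = 59 and 4x1 + 2x2 = 72.
Solving simultaneously gives x1 = 17, x2 = 2.

x1 = 17, x2 = 2, maximum P = 603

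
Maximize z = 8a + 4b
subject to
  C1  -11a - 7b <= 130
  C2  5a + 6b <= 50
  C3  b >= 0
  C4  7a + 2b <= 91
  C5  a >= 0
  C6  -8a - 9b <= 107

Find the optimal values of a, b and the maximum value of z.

a = 10, b = 0, maximum z = 80

The optimum lies where 5a + 6b = 50 and b = 0.
Solving simultaneously gives a = 10, b = 0.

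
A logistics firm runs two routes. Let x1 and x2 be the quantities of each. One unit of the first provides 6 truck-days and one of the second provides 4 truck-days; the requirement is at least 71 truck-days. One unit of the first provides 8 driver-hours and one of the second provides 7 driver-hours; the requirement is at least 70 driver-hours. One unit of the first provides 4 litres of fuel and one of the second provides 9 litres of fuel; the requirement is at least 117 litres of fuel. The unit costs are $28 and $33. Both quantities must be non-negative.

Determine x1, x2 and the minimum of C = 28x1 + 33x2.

x1 = 9/2, x2 = 11, minimum C = 489

Corner points and C = 28x1 + 33x2:
  (0, 71/4) → C = 2343/4
  (117/4, 0) → C = 819
  (9/2, 11) → C = 489
The feasible region is unbounded (it extends along (0, 1), (1, 0)), but C strictly increases along every unbounded feasible direction, so there is no improving ray and the minimum is attained at a vertex.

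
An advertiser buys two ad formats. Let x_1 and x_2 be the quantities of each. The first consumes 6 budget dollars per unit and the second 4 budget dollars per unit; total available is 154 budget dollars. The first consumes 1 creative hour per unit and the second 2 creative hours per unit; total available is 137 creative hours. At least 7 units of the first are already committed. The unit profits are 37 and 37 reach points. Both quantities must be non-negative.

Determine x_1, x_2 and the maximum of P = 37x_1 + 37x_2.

x_1 = 7, x_2 = 28, maximum P = 1295

Extreme points and P = 37x_1 + 37x_2:
  (77/3, 0) → P = 2849/3
  (7, 0) → P = 259
  (7, 28) → P = 1295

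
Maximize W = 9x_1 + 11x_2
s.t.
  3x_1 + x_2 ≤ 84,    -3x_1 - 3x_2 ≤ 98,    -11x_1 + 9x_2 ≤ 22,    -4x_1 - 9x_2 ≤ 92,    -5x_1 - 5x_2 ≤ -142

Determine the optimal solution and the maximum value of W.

x_1 = 367/19, x_2 = 495/19, maximum W = 8748/19

Feasible corners and W = 9x_1 + 11x_2:
  (367/19, 495/19) → W = 8748/19
  (139/5, 3/5) → W = 1284/5
  (292/25, 418/25) → W = 7226/25

The binding constraints are 3x_1 + x_2 = 84 and -11x_1 + 9x_2 = 22.
Solving simultaneously gives x_1 = 367/19, x_2 = 495/19.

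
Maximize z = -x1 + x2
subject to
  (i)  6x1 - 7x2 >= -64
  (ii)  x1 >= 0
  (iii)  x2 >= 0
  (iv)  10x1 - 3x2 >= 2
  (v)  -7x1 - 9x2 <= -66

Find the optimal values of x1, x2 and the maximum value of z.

The feasible region is unbounded (it extends along (7, 6), (1, 0)), but z strictly decreases along every unbounded feasible direction, so there is no improving ray and the maximum is attained at a vertex.

x1 = 103/26, x2 = 163/13, maximum z = 223/26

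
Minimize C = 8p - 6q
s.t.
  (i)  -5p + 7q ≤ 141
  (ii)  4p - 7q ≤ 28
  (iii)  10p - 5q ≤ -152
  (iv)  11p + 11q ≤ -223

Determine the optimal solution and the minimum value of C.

p = -169, q = -704/7, minimum C = -5240/7

Feasible corners and C = 8p - 6q:
  (-169, -704/7) → C = -5240/7
  (-778/33, 109/33) → C = -6878/33
  (-602/25, -444/25) → C = -2152/25
  (-929/55, -186/55) → C = -6316/55

The optimum lies where -5p + 7q = 141 and 4p - 7q = 28.
Solving simultaneously gives p = -169, q = -704/7.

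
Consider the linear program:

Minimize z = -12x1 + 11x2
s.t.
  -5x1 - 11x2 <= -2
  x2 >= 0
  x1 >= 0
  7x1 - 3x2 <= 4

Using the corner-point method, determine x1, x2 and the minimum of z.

Vertices and z = -12x1 + 11x2:
  (2/5, 0) → z = -24/5
  (0, 2/11) → z = 2
  (4/7, 0) → z = -48/7
The feasible region is unbounded (it extends along (0, 1), (3, 7)), but z strictly increases along every unbounded feasible direction, so there is no improving ray and the minimum is attained at a vertex.

The binding constraints are x2 = 0 and 7x1 - 3x2 = 4.
Solving simultaneously gives x1 = 4/7, x2 = 0.

x1 = 4/7, x2 = 0, minimum z = -48/7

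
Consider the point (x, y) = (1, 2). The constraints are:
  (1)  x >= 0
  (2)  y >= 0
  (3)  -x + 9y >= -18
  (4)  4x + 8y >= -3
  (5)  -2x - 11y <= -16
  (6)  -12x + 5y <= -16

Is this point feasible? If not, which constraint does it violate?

not feasible — violates (6)

Constraint (6): -12x + 5y = -2, which is not ≤ -16. All other constraints are satisfied.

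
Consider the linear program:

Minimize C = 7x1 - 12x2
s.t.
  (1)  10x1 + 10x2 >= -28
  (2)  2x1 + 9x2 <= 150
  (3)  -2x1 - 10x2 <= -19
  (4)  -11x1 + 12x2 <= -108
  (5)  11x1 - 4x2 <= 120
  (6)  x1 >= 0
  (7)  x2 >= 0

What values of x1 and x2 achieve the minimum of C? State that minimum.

x1 = 126/11, x2 = 3/2, minimum C = 684/11

Feasible corners and C = 7x1 - 12x2:
  (126/11, 3/2) → C = 684/11
  (108/11, 0) → C = 756/11
  (120/11, 0) → C = 840/11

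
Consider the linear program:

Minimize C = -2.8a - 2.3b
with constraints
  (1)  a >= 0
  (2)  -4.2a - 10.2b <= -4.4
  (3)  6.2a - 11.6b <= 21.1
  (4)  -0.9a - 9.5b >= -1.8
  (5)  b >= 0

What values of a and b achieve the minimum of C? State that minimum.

Corner points and C = -2.8a - 2.3b:
  (293/384, 15/128) → C = -9239/3840
  (22/21, 0) → C = -44/15
  (2, 0) → C = -28/5

At the optimal vertex, -0.9a - 9.5b = -1.8 and b = 0.
Solving simultaneously gives a = 2, b = 0.

a = 2, b = 0, minimum C = -5.6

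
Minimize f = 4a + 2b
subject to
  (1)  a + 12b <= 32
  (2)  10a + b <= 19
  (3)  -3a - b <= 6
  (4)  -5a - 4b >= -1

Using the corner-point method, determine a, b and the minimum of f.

a = 25/7, b = -117/7, minimum f = -134/7

Corner points and f = 4a + 2b:
  (-104/35, 102/35) → f = -212/35
  (-29/14, 159/56) → f = -73/28
  (25/7, -117/7) → f = -134/7
  (15/7, -17/7) → f = 26/7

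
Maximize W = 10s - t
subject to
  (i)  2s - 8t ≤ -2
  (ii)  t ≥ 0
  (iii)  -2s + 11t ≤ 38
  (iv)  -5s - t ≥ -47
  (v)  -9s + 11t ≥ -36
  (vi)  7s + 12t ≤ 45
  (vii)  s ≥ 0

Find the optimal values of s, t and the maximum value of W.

s = 21/5, t = 13/10, maximum W = 407/10

The binding constraints are 2s - 8t = -2 and 7s + 12t = 45.
Solving simultaneously gives s = 21/5, t = 13/10.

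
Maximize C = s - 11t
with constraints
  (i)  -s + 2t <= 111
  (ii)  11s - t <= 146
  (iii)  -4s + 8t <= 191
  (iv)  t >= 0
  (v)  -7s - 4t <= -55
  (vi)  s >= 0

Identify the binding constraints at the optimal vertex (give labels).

Feasible corners and C = s - 11t:
  (453/28, 895/28) → C = -2348/7
  (146/11, 0) → C = 146/11
  (0, 191/8) → C = -2101/8
  (55/7, 0) → C = 55/7
  (0, 55/4) → C = -605/4

The maximum is at (146/11, 0). Substituting into each constraint, equality holds for (ii) and (iv); the remaining constraints have slack.

(ii) and (iv)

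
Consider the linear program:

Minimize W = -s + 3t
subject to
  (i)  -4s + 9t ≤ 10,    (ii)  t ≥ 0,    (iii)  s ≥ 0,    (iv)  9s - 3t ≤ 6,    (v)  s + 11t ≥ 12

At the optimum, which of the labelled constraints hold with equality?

Extreme points and W = -s + 3t:
  (0, 10/9) → W = 10/3
  (28/23, 38/23) → W = 86/23
  (0, 12/11) → W = 36/11
  (1, 1) → W = 2

The minimum is at (1, 1). Substituting into each constraint, equality holds for (iv) and (v); the remaining constraints have slack.

(iv) and (v)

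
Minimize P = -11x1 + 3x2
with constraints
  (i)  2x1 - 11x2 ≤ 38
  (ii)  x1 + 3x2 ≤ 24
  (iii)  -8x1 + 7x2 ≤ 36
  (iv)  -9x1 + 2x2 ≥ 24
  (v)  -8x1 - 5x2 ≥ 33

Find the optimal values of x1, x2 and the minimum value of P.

Vertices and P = -11x1 + 3x2:
  (-331/37, -188/37) → P = 3077/37
  (-68/19, -78/19) → P = 514/19
  (-137/32, 1/4) → P = 1531/32
  (-186/61, -105/61) → P = 1731/61

The binding constraints are 2x1 - 11x2 = 38 and -9x1 + 2x2 = 24.
Solving simultaneously gives x1 = -68/19, x2 = -78/19.

x1 = -68/19, x2 = -78/19, minimum P = 514/19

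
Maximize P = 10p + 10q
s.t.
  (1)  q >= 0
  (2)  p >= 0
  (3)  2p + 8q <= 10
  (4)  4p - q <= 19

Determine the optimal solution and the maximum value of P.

Extreme points and P = 10p + 10q:
  (0, 0) → P = 0
  (19/4, 0) → P = 95/2
  (0, 5/4) → P = 25/2
  (81/17, 1/17) → P = 820/17

The binding constraints are 2p + 8q = 10 and 4p - q = 19.
Solving simultaneously gives p = 81/17, q = 1/17.

p = 81/17, q = 1/17, maximum P = 820/17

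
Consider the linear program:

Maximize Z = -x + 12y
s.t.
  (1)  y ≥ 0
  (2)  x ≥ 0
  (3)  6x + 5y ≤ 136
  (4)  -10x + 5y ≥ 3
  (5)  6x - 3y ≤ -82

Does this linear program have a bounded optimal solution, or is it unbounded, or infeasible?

The boundaries y = 0 and 6x - 3y = -82 meet at (-41/3, 0), but that point violates x ≥ 0. Every candidate vertex is excluded by some other constraint, so the feasible region is empty.

infeasible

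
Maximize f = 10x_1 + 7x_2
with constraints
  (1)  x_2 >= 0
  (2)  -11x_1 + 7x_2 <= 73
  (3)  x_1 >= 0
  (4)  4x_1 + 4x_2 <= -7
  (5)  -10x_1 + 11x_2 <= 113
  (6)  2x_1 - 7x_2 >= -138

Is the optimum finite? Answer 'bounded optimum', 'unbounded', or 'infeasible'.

infeasible

The boundaries x_2 = 0 and -11x_1 + 7x_2 = 73 meet at (-73/11, 0), but that point violates x_1 ≥ 0. Every candidate vertex is excluded by some other constraint, so the feasible region is empty.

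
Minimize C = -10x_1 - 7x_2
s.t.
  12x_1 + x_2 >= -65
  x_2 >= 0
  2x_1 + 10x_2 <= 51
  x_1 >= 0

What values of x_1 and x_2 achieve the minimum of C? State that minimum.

Vertices and C = -10x_1 - 7x_2:
  (51/2, 0) → C = -255
  (0, 0) → C = 0
  (0, 51/10) → C = -357/10

x_1 = 51/2, x_2 = 0, minimum C = -255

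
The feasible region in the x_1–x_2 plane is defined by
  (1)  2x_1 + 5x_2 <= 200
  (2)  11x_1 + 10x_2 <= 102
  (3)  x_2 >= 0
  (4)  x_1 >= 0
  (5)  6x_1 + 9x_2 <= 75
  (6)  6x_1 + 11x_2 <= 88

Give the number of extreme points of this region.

5

Of the 15 pairwise boundary intersections, those satisfying every inequality are:
  (102/11, 0)
  (56/13, 71/13)
  (0, 0)
  (0, 8)
  (11/4, 13/2)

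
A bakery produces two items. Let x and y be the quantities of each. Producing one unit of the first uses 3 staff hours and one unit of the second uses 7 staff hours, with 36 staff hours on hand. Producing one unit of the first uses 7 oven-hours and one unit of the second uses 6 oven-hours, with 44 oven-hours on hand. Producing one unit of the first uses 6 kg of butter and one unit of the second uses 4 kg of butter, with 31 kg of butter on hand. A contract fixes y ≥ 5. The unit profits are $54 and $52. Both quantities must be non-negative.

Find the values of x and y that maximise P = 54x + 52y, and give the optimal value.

x = 1/3, y = 5, maximum P = 278

Vertices and P = 54x + 52y:
  (0, 36/7) → P = 1872/7
  (0, 5) → P = 260
  (1/3, 5) → P = 278

At the optimal vertex, 3x + 7y = 36 and y = 5.
Solving simultaneously gives x = 1/3, y = 5.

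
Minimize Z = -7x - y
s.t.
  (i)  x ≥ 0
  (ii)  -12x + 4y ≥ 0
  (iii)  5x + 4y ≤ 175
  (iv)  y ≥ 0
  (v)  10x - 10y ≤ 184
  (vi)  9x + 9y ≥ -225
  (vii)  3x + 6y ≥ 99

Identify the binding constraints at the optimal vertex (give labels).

Corner points and Z = -7x - y:
  (0, 175/4) → Z = -175/4
  (0, 33/2) → Z = -33/2
  (175/17, 525/17) → Z = -1750/17
  (33/7, 99/7) → Z = -330/7

The minimum is at (175/17, 525/17). Substituting into each constraint, equality holds for (ii) and (iii); the remaining constraints have slack.

(ii) and (iii)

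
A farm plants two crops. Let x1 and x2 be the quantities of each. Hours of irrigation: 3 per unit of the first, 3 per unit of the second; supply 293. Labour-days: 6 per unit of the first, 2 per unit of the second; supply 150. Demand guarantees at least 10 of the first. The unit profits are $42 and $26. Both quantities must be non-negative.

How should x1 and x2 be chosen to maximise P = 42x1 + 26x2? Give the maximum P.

Vertices and P = 42x1 + 26x2:
  (25, 0) → P = 1050
  (10, 0) → P = 420
  (10, 45) → P = 1590

The optimum lies where 6x1 + 2x2 = 150 and x1 = 10.
Solving simultaneously gives x1 = 10, x2 = 45.

x1 = 10, x2 = 45, maximum P = 1590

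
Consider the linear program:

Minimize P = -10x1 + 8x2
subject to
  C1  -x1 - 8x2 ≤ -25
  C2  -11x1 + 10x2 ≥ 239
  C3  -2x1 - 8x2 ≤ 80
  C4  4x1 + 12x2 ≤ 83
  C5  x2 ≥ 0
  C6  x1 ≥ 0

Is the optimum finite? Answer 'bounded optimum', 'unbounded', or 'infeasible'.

The boundaries -x1 - 8x2 = -25 and -11x1 + 10x2 = 239 meet at (-831/49, 257/49), but that point violates x1 ≥ 0. Every candidate vertex is excluded by some other constraint, so the feasible region is empty.

infeasible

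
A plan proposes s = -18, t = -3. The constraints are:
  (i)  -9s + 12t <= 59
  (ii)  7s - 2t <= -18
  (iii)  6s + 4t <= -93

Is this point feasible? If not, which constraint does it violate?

Constraint (i): -9s + 12t = 126, which is not ≤ 59. All other constraints are satisfied.

not feasible — violates (i)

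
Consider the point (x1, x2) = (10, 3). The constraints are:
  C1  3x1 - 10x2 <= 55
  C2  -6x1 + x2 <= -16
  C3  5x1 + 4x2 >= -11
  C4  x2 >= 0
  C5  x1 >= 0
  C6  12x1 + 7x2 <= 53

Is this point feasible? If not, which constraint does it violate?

not feasible — violates C6

Constraint C6: 12x1 + 7x2 = 141, which is not ≤ 53. All other constraints are satisfied.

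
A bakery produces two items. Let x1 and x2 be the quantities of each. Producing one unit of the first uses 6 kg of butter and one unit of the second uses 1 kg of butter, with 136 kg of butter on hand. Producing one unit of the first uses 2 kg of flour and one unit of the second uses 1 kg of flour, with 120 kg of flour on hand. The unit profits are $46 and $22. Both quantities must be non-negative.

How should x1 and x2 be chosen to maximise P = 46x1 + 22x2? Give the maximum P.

Corner points and P = 46x1 + 22x2:
  (0, 0) → P = 0
  (0, 120) → P = 2640
  (68/3, 0) → P = 3128/3
  (4, 112) → P = 2648

x1 = 4, x2 = 112, maximum P = 2648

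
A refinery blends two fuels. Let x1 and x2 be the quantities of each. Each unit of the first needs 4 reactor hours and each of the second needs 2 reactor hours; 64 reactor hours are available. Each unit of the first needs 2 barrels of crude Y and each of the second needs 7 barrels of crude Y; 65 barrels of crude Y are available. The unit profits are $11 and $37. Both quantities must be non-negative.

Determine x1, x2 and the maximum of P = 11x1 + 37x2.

Corner points and P = 11x1 + 37x2:
  (0, 0) → P = 0
  (0, 65/7) → P = 2405/7
  (16, 0) → P = 176
  (53/4, 11/2) → P = 1397/4

At the optimal vertex, 4x1 + 2x2 = 64 and 2x1 + 7x2 = 65.
Solving simultaneously gives x1 = 53/4, x2 = 11/2.

x1 = 53/4, x2 = 11/2, maximum P = 1397/4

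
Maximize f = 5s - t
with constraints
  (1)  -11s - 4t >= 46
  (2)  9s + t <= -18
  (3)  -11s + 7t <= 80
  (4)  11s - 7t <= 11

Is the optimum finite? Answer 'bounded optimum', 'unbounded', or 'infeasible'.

Feasible corners and f = 5s - t:
  (-642/121, 34/11) → f = -3584/121
  (-278/121, -57/11) → f = -763/121
The feasible region has finitely many vertices and no improving ray; the maximum is -763/121 at (-278/121, -57/11).

bounded optimum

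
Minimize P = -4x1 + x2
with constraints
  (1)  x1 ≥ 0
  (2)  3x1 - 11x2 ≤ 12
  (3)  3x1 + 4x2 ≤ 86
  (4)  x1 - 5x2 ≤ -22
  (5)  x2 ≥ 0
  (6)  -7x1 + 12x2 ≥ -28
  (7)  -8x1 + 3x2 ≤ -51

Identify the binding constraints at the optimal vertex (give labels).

Vertices and P = -4x1 + x2:
  (143/8, 259/32) → P = -2029/32
  (462/41, 535/41) → P = -1313/41
  (404/23, 182/23) → P = -1434/23
  (321/37, 227/37) → P = -1057/37

The minimum is at (143/8, 259/32). Substituting into each constraint, equality holds for (3) and (6); the remaining constraints have slack.

(3) and (6)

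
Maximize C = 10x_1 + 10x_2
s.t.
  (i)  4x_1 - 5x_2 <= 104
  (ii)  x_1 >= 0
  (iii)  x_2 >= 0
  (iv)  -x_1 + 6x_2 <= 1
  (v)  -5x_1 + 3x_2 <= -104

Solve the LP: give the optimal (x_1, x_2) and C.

x_1 = 629/19, x_2 = 108/19, maximum C = 7370/19

Feasible corners and C = 10x_1 + 10x_2:
  (26, 0) → C = 260
  (629/19, 108/19) → C = 7370/19
  (104/5, 0) → C = 208
  (209/9, 109/27) → C = 7360/27

The optimum lies where 4x_1 - 5x_2 = 104 and -x_1 + 6x_2 = 1.
Solving simultaneously gives x_1 = 629/19, x_2 = 108/19.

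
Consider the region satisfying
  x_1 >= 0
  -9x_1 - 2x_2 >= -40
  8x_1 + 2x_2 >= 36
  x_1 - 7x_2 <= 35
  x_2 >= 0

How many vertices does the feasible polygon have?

Pairwise boundary intersections that survive every other constraint:
  (0, 20)
  (0, 18)
  (4, 2)

3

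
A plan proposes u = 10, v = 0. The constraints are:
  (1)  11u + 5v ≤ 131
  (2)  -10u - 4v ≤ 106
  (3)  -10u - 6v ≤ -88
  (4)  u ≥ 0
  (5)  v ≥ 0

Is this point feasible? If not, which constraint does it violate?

(1): 110 ≤ 131 ✓
(2): -100 ≤ 106 ✓
(3): -100 ≤ -88 ✓
(4): 10 ≥ 0 ✓
(5): 0 ≥ 0 ✓

feasible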